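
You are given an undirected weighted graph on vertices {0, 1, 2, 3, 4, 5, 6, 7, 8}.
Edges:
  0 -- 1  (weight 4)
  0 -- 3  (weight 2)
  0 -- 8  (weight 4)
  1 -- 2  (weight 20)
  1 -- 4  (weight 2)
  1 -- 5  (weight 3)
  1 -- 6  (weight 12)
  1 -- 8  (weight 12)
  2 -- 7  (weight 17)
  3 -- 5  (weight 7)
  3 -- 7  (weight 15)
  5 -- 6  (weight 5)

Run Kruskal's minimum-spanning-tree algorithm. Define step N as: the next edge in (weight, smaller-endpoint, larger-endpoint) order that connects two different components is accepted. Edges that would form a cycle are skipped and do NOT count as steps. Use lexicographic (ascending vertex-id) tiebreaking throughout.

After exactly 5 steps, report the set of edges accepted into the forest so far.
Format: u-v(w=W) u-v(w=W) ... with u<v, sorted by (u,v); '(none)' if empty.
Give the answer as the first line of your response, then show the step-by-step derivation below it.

0-1(w=4) 0-3(w=2) 0-8(w=4) 1-4(w=2) 1-5(w=3)

step 1: add edge 0-3 (w=2); MST = {0-3(w=2)}
step 2: add edge 1-4 (w=2); MST = {0-3(w=2) 1-4(w=2)}
step 3: add edge 1-5 (w=3); MST = {0-3(w=2) 1-4(w=2) 1-5(w=3)}
step 4: add edge 0-1 (w=4); MST = {0-1(w=4) 0-3(w=2) 1-4(w=2) 1-5(w=3)}
step 5: add edge 0-8 (w=4); MST = {0-1(w=4) 0-3(w=2) 0-8(w=4) 1-4(w=2) 1-5(w=3)}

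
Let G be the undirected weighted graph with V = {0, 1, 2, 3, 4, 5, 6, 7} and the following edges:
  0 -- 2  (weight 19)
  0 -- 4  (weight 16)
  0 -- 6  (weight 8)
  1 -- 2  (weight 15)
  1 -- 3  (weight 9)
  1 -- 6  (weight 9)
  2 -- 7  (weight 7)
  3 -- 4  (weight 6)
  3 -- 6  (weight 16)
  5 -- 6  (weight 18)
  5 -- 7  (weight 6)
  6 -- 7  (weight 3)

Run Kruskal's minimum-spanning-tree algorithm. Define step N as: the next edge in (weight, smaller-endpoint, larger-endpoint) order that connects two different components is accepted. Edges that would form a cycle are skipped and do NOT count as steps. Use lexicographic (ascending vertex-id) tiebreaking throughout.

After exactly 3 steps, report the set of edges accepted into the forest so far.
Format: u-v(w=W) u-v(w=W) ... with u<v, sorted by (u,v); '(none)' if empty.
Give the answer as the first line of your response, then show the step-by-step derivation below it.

3-4(w=6) 5-7(w=6) 6-7(w=3)

step 1: add edge 6-7 (w=3); MST = {6-7(w=3)}
step 2: add edge 3-4 (w=6); MST = {3-4(w=6) 6-7(w=3)}
step 3: add edge 5-7 (w=6); MST = {3-4(w=6) 5-7(w=6) 6-7(w=3)}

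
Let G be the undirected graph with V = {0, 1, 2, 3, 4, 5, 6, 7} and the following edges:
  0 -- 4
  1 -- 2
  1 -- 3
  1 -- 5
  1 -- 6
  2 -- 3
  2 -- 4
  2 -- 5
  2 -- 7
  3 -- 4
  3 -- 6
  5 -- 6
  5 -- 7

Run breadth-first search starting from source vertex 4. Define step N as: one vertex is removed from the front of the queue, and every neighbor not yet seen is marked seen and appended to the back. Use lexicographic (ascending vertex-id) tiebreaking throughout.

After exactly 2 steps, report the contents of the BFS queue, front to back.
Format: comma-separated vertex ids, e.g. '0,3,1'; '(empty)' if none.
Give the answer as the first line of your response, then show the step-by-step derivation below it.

2,3

step 1: dequeue 4; queue=[0,2,3]; order=4
step 2: dequeue 0; queue=[2,3]; order=4,0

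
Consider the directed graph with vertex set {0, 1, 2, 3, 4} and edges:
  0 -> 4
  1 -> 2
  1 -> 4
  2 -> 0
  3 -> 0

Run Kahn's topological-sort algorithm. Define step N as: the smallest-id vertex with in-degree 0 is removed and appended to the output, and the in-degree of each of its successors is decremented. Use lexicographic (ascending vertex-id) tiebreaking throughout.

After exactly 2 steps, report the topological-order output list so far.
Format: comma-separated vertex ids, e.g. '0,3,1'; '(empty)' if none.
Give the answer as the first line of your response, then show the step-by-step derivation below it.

1,2

step 1: output 1; order=[1]; indeg=(2,0,0,0,1)
step 2: output 2; order=[1,2]; indeg=(1,0,0,0,1)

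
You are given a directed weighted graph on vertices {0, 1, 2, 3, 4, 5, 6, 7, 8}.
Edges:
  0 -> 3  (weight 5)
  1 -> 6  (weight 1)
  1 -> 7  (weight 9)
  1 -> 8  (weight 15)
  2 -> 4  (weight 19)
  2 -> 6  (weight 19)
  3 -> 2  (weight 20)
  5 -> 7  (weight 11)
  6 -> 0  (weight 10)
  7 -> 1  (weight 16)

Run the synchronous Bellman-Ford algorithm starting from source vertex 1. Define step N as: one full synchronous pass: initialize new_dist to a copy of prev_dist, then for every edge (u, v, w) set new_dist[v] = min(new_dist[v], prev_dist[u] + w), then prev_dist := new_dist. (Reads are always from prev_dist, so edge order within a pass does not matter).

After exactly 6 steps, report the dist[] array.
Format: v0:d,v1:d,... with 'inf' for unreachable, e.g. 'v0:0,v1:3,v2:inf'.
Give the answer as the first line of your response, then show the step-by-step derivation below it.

v0:11,v1:0,v2:36,v3:16,v4:55,v5:inf,v6:1,v7:9,v8:15

step 1: dist = v0:inf,v1:0,v2:inf,v3:inf,v4:inf,v5:inf,v6:1,v7:9,v8:15
step 2: dist = v0:11,v1:0,v2:inf,v3:inf,v4:inf,v5:inf,v6:1,v7:9,v8:15
step 3: dist = v0:11,v1:0,v2:inf,v3:16,v4:inf,v5:inf,v6:1,v7:9,v8:15
step 4: dist = v0:11,v1:0,v2:36,v3:16,v4:inf,v5:inf,v6:1,v7:9,v8:15
step 5: dist = v0:11,v1:0,v2:36,v3:16,v4:55,v5:inf,v6:1,v7:9,v8:15
step 6: dist = v0:11,v1:0,v2:36,v3:16,v4:55,v5:inf,v6:1,v7:9,v8:15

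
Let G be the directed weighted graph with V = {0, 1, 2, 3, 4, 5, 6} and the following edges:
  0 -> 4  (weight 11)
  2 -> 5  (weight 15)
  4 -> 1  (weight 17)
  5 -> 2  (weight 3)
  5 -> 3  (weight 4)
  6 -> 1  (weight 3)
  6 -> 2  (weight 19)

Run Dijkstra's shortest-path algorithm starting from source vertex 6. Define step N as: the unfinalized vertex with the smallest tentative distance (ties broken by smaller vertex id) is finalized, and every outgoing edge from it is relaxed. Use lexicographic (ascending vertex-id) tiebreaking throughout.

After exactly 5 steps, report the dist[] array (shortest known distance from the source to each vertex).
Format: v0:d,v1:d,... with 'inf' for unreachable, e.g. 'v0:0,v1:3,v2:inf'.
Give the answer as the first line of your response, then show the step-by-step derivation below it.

v0:inf,v1:3,v2:19,v3:38,v4:inf,v5:34,v6:0

step 1: dist = v0:inf,v1:3,v2:19,v3:inf,v4:inf,v5:inf,v6:0
step 2: dist = v0:inf,v1:3,v2:19,v3:inf,v4:inf,v5:inf,v6:0
step 3: dist = v0:inf,v1:3,v2:19,v3:inf,v4:inf,v5:34,v6:0
step 4: dist = v0:inf,v1:3,v2:19,v3:38,v4:inf,v5:34,v6:0
step 5: dist = v0:inf,v1:3,v2:19,v3:38,v4:inf,v5:34,v6:0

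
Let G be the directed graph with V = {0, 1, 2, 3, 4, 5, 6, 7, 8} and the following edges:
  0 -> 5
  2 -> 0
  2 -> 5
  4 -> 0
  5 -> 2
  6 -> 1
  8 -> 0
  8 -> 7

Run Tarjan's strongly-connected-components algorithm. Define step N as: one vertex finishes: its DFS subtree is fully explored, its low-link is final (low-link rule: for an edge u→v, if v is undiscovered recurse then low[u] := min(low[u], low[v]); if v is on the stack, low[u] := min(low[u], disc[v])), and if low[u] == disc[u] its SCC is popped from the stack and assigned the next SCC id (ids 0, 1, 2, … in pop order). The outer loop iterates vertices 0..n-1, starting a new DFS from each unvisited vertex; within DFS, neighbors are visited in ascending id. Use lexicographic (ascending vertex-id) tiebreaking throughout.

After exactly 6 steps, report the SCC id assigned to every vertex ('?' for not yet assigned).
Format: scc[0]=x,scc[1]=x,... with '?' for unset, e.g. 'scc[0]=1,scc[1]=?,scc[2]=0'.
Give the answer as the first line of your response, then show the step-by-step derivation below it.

scc[0]=0,scc[1]=1,scc[2]=0,scc[3]=2,scc[4]=3,scc[5]=0,scc[6]=?,scc[7]=?,scc[8]=?

step 1: low=(low[0]=0,low[1]=?,low[2]=0,low[3]=?,low[4]=?,low[5]=1,low[6]=?,low[7]=?,low[8]=?); scc=(scc[0]=?,scc[1]=?,scc[2]=?,scc[3]=?,scc[4]=?,scc[5]=?,scc[6]=?,scc[7]=?,scc[8]=?)
step 2: low=(low[0]=0,low[1]=?,low[2]=0,low[3]=?,low[4]=?,low[5]=0,low[6]=?,low[7]=?,low[8]=?); scc=(scc[0]=?,scc[1]=?,scc[2]=?,scc[3]=?,scc[4]=?,scc[5]=?,scc[6]=?,scc[7]=?,scc[8]=?)
step 3: low=(low[0]=0,low[1]=?,low[2]=0,low[3]=?,low[4]=?,low[5]=0,low[6]=?,low[7]=?,low[8]=?); scc=(scc[0]=0,scc[1]=?,scc[2]=0,scc[3]=?,scc[4]=?,scc[5]=0,scc[6]=?,scc[7]=?,scc[8]=?)
step 4: low=(low[0]=0,low[1]=3,low[2]=0,low[3]=?,low[4]=?,low[5]=0,low[6]=?,low[7]=?,low[8]=?); scc=(scc[0]=0,scc[1]=1,scc[2]=0,scc[3]=?,scc[4]=?,scc[5]=0,scc[6]=?,scc[7]=?,scc[8]=?)
step 5: low=(low[0]=0,low[1]=3,low[2]=0,low[3]=4,low[4]=?,low[5]=0,low[6]=?,low[7]=?,low[8]=?); scc=(scc[0]=0,scc[1]=1,scc[2]=0,scc[3]=2,scc[4]=?,scc[5]=0,scc[6]=?,scc[7]=?,scc[8]=?)
step 6: low=(low[0]=0,low[1]=3,low[2]=0,low[3]=4,low[4]=5,low[5]=0,low[6]=?,low[7]=?,low[8]=?); scc=(scc[0]=0,scc[1]=1,scc[2]=0,scc[3]=2,scc[4]=3,scc[5]=0,scc[6]=?,scc[7]=?,scc[8]=?)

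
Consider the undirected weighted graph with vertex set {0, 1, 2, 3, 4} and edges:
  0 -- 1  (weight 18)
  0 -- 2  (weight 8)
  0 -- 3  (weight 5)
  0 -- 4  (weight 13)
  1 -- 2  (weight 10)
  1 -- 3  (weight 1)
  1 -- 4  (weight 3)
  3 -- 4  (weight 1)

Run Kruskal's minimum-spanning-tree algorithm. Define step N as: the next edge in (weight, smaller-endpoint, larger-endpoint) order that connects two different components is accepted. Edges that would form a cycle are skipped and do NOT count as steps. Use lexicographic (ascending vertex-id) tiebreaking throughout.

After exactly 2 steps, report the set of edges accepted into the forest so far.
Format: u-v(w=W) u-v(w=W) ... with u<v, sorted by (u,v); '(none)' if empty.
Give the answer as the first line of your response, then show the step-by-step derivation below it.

1-3(w=1) 3-4(w=1)

step 1: add edge 1-3 (w=1); MST = {1-3(w=1)}
step 2: add edge 3-4 (w=1); MST = {1-3(w=1) 3-4(w=1)}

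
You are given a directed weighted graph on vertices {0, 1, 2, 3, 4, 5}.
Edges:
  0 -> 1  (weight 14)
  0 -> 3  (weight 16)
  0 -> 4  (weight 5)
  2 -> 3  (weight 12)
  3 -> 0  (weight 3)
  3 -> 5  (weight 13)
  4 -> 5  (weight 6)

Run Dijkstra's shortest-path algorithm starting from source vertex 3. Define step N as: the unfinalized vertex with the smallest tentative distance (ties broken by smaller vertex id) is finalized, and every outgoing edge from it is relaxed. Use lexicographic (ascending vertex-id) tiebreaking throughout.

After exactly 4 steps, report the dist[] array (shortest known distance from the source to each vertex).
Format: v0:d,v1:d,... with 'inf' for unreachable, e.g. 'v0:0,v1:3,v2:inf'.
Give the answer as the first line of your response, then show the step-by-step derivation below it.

v0:3,v1:17,v2:inf,v3:0,v4:8,v5:13

step 1: dist = v0:3,v1:inf,v2:inf,v3:0,v4:inf,v5:13
step 2: dist = v0:3,v1:17,v2:inf,v3:0,v4:8,v5:13
step 3: dist = v0:3,v1:17,v2:inf,v3:0,v4:8,v5:13
step 4: dist = v0:3,v1:17,v2:inf,v3:0,v4:8,v5:13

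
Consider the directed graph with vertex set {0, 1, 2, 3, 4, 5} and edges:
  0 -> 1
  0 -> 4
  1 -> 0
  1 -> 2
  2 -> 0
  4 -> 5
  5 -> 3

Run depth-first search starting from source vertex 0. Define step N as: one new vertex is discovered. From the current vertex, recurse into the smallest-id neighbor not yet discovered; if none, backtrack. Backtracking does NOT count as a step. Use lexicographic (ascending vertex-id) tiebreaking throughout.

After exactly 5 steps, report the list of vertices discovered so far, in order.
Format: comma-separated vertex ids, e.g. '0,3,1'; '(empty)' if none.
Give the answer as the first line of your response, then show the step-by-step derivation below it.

0,1,2,4,5

step 1: discover 0; path=0; order=0
step 2: discover 1; path=0>1; order=0,1
step 3: discover 2; path=0>1>2; order=0,1,2
step 4: discover 4; path=0>4; order=0,1,2,4
step 5: discover 5; path=0>4>5; order=0,1,2,4,5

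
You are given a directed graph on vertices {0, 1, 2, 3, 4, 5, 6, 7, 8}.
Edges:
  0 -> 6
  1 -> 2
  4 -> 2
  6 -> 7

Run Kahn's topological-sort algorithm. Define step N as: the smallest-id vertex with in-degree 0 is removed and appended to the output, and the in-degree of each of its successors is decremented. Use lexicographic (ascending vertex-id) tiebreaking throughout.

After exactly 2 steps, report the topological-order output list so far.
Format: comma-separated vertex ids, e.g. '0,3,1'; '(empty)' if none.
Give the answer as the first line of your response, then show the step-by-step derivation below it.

0,1

step 1: output 0; order=[0]; indeg=(0,0,2,0,0,0,0,1,0)
step 2: output 1; order=[0,1]; indeg=(0,0,1,0,0,0,0,1,0)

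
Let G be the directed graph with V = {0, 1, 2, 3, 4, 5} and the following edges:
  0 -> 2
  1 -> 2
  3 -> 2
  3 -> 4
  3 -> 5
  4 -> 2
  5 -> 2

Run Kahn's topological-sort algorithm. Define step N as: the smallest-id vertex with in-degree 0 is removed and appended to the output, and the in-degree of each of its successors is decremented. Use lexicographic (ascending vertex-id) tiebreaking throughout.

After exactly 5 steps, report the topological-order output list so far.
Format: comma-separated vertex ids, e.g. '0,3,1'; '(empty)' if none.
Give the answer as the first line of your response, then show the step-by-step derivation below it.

0,1,3,4,5

step 1: output 0; order=[0]; indeg=(0,0,4,0,1,1)
step 2: output 1; order=[0,1]; indeg=(0,0,3,0,1,1)
step 3: output 3; order=[0,1,3]; indeg=(0,0,2,0,0,0)
step 4: output 4; order=[0,1,3,4]; indeg=(0,0,1,0,0,0)
step 5: output 5; order=[0,1,3,4,5]; indeg=(0,0,0,0,0,0)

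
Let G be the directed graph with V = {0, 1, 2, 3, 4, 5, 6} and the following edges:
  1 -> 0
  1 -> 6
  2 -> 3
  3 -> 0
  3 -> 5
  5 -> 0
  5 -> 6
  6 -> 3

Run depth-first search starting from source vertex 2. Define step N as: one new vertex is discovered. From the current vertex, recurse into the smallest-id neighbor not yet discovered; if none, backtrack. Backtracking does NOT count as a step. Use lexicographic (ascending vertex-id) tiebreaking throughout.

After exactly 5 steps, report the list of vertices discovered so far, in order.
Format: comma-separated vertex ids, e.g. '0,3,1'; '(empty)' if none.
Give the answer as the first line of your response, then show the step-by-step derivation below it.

2,3,0,5,6

step 1: discover 2; path=2; order=2
step 2: discover 3; path=2>3; order=2,3
step 3: discover 0; path=2>3>0; order=2,3,0
step 4: discover 5; path=2>3>5; order=2,3,0,5
step 5: discover 6; path=2>3>5>6; order=2,3,0,5,6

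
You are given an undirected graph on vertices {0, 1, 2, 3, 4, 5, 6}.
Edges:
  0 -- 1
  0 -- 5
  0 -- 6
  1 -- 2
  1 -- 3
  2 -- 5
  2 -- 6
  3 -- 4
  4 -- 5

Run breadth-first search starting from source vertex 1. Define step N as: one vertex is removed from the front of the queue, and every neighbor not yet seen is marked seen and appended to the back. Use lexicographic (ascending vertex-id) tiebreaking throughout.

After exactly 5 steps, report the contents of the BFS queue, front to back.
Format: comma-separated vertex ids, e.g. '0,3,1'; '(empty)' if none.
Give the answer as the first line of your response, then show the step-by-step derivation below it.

6,4

step 1: dequeue 1; queue=[0,2,3]; order=1
step 2: dequeue 0; queue=[2,3,5,6]; order=1,0
step 3: dequeue 2; queue=[3,5,6]; order=1,0,2
step 4: dequeue 3; queue=[5,6,4]; order=1,0,2,3
step 5: dequeue 5; queue=[6,4]; order=1,0,2,3,5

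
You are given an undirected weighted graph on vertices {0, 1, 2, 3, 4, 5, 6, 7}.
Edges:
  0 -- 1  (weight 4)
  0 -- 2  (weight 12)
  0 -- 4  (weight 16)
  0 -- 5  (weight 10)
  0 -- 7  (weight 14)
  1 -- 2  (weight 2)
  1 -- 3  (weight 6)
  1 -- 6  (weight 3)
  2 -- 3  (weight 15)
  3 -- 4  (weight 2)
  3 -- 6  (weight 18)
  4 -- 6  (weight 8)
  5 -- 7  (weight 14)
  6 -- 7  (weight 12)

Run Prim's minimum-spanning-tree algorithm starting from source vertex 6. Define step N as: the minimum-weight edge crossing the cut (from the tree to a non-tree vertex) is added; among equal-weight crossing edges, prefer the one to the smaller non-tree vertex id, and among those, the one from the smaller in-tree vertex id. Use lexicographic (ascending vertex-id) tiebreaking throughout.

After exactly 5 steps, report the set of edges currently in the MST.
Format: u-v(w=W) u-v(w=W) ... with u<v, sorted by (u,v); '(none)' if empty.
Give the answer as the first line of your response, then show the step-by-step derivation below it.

0-1(w=4) 1-2(w=2) 1-3(w=6) 1-6(w=3) 3-4(w=2)

step 1: add edge 1-6 (w=3); MST = {1-6(w=3)}
step 2: add edge 1-2 (w=2); MST = {1-2(w=2) 1-6(w=3)}
step 3: add edge 0-1 (w=4); MST = {0-1(w=4) 1-2(w=2) 1-6(w=3)}
step 4: add edge 1-3 (w=6); MST = {0-1(w=4) 1-2(w=2) 1-3(w=6) 1-6(w=3)}
step 5: add edge 3-4 (w=2); MST = {0-1(w=4) 1-2(w=2) 1-3(w=6) 1-6(w=3) 3-4(w=2)}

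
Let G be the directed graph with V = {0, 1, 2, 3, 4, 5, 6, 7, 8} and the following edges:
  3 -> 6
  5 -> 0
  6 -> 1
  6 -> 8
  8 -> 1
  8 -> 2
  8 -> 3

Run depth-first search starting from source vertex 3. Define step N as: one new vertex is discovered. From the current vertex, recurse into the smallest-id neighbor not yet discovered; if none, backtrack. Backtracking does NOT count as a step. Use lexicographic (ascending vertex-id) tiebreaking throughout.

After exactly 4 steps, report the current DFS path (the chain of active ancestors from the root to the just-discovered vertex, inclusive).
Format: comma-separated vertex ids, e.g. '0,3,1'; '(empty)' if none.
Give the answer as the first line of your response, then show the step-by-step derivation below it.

3,6,8

step 1: discover 3; path=3; order=3
step 2: discover 6; path=3>6; order=3,6
step 3: discover 1; path=3>6>1; order=3,6,1
step 4: discover 8; path=3>6>8; order=3,6,1,8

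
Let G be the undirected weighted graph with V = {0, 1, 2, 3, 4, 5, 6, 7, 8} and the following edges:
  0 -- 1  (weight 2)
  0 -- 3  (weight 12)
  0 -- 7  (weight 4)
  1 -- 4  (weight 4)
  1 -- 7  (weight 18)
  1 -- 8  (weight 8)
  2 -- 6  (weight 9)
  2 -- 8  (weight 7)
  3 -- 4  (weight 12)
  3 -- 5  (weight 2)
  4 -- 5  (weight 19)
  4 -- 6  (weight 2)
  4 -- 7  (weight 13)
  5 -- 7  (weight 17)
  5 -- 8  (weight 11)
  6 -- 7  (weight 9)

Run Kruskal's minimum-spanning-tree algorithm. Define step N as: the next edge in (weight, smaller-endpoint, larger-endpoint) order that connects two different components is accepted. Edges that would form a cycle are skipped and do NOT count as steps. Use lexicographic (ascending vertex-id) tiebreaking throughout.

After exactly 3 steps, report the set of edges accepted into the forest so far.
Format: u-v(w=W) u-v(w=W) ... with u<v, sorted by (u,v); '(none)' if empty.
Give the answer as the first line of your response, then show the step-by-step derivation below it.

0-1(w=2) 3-5(w=2) 4-6(w=2)

step 1: add edge 0-1 (w=2); MST = {0-1(w=2)}
step 2: add edge 3-5 (w=2); MST = {0-1(w=2) 3-5(w=2)}
step 3: add edge 4-6 (w=2); MST = {0-1(w=2) 3-5(w=2) 4-6(w=2)}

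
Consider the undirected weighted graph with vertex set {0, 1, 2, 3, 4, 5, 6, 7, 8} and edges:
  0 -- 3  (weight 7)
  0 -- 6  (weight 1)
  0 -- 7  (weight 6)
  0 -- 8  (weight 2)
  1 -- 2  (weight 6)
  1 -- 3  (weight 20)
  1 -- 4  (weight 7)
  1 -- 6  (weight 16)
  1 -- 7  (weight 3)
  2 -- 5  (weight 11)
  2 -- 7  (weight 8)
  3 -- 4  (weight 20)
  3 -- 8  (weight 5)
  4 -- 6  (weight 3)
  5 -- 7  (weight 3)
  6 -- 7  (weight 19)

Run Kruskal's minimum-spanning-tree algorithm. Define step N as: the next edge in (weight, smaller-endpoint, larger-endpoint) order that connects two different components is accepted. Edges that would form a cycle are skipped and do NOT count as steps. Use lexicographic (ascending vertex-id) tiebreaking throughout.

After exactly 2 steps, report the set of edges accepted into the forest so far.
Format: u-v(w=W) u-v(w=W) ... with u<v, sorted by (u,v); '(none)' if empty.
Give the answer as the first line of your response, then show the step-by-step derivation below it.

0-6(w=1) 0-8(w=2)

step 1: add edge 0-6 (w=1); MST = {0-6(w=1)}
step 2: add edge 0-8 (w=2); MST = {0-6(w=1) 0-8(w=2)}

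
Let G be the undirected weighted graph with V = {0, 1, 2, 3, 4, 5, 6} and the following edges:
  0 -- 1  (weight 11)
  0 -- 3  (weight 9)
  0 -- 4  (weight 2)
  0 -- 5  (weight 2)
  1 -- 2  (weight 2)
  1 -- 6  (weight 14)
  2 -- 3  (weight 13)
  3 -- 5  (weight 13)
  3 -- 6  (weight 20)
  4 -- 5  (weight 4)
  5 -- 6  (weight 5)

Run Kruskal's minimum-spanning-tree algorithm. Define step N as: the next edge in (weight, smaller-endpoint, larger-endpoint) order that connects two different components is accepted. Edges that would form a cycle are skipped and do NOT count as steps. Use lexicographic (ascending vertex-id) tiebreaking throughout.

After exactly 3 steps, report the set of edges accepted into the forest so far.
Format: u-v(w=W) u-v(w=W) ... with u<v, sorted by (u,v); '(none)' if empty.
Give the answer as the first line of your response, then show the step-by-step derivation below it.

0-4(w=2) 0-5(w=2) 1-2(w=2)

step 1: add edge 0-4 (w=2); MST = {0-4(w=2)}
step 2: add edge 0-5 (w=2); MST = {0-4(w=2) 0-5(w=2)}
step 3: add edge 1-2 (w=2); MST = {0-4(w=2) 0-5(w=2) 1-2(w=2)}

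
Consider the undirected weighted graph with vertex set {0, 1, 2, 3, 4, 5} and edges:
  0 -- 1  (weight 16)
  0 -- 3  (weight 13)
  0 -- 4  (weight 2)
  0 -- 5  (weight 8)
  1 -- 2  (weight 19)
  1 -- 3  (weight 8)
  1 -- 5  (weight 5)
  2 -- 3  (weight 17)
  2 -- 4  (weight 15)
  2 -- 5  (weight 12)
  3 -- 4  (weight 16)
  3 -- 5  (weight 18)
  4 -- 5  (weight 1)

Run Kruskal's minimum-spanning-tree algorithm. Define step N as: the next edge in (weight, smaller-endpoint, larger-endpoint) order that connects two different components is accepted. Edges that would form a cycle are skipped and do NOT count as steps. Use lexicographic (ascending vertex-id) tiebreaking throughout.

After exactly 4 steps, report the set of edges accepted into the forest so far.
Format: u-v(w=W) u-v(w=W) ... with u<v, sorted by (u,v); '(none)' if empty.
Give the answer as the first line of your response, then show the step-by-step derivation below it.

0-4(w=2) 1-3(w=8) 1-5(w=5) 4-5(w=1)

step 1: add edge 4-5 (w=1); MST = {4-5(w=1)}
step 2: add edge 0-4 (w=2); MST = {0-4(w=2) 4-5(w=1)}
step 3: add edge 1-5 (w=5); MST = {0-4(w=2) 1-5(w=5) 4-5(w=1)}
step 4: add edge 1-3 (w=8); MST = {0-4(w=2) 1-3(w=8) 1-5(w=5) 4-5(w=1)}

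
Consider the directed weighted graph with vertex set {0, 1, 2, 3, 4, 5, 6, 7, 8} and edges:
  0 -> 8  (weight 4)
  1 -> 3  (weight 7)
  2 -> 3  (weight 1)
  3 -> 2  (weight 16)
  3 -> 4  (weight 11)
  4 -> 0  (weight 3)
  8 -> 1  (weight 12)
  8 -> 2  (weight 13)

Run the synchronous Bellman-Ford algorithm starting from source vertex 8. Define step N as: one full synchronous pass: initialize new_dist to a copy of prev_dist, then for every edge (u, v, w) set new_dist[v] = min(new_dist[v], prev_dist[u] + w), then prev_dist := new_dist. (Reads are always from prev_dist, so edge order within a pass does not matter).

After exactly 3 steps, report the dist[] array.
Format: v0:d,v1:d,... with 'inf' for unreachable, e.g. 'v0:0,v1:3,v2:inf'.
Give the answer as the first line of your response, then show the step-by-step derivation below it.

v0:inf,v1:12,v2:13,v3:14,v4:25,v5:inf,v6:inf,v7:inf,v8:0

step 1: dist = v0:inf,v1:12,v2:13,v3:inf,v4:inf,v5:inf,v6:inf,v7:inf,v8:0
step 2: dist = v0:inf,v1:12,v2:13,v3:14,v4:inf,v5:inf,v6:inf,v7:inf,v8:0
step 3: dist = v0:inf,v1:12,v2:13,v3:14,v4:25,v5:inf,v6:inf,v7:inf,v8:0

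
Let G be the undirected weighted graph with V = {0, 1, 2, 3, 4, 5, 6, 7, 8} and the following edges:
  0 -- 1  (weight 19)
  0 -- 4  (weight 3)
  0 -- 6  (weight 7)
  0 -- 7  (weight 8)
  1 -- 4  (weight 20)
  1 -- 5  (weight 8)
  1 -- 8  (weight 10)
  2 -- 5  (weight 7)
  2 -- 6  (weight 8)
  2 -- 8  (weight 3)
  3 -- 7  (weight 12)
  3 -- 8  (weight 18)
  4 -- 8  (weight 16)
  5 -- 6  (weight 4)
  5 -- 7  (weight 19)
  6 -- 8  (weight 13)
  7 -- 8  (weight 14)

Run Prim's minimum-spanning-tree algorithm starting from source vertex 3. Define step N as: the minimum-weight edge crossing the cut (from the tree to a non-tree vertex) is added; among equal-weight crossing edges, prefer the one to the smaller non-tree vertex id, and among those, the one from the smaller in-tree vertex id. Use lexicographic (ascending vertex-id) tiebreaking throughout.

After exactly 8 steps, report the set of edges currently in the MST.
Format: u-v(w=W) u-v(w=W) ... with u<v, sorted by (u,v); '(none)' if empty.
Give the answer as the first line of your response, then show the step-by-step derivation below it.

0-4(w=3) 0-6(w=7) 0-7(w=8) 1-5(w=8) 2-5(w=7) 2-8(w=3) 3-7(w=12) 5-6(w=4)

step 1: add edge 3-7 (w=12); MST = {3-7(w=12)}
step 2: add edge 0-7 (w=8); MST = {0-7(w=8) 3-7(w=12)}
step 3: add edge 0-4 (w=3); MST = {0-4(w=3) 0-7(w=8) 3-7(w=12)}
step 4: add edge 0-6 (w=7); MST = {0-4(w=3) 0-6(w=7) 0-7(w=8) 3-7(w=12)}
step 5: add edge 5-6 (w=4); MST = {0-4(w=3) 0-6(w=7) 0-7(w=8) 3-7(w=12) 5-6(w=4)}
step 6: add edge 2-5 (w=7); MST = {0-4(w=3) 0-6(w=7) 0-7(w=8) 2-5(w=7) 3-7(w=12) 5-6(w=4)}
step 7: add edge 2-8 (w=3); MST = {0-4(w=3) 0-6(w=7) 0-7(w=8) 2-5(w=7) 2-8(w=3) 3-7(w=12) 5-6(w=4)}
step 8: add edge 1-5 (w=8); MST = {0-4(w=3) 0-6(w=7) 0-7(w=8) 1-5(w=8) 2-5(w=7) 2-8(w=3) 3-7(w=12) 5-6(w=4)}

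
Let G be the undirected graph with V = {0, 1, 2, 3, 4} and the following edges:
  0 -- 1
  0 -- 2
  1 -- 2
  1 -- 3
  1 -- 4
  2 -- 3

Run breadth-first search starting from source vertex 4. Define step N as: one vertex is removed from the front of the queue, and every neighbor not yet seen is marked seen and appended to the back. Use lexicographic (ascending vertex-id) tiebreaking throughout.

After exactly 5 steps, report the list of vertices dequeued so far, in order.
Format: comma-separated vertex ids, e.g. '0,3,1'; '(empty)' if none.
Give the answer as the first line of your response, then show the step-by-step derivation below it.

4,1,0,2,3

step 1: dequeue 4; queue=[1]; order=4
step 2: dequeue 1; queue=[0,2,3]; order=4,1
step 3: dequeue 0; queue=[2,3]; order=4,1,0
step 4: dequeue 2; queue=[3]; order=4,1,0,2
step 5: dequeue 3; queue=[(empty)]; order=4,1,0,2,3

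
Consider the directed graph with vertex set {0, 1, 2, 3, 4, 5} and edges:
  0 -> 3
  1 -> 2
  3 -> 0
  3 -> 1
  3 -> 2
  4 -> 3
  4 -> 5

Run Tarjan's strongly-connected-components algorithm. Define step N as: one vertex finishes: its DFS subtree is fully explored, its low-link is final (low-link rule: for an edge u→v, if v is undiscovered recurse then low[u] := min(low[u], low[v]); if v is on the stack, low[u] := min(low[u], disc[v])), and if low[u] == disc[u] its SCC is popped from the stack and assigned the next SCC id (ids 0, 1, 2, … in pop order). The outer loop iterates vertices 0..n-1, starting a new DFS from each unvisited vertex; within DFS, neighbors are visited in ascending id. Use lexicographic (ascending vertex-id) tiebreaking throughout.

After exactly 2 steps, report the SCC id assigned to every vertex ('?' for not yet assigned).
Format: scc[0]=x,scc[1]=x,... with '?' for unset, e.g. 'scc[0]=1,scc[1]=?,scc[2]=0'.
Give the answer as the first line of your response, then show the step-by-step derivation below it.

scc[0]=?,scc[1]=1,scc[2]=0,scc[3]=?,scc[4]=?,scc[5]=?

step 1: low=(low[0]=0,low[1]=2,low[2]=3,low[3]=0,low[4]=?,low[5]=?); scc=(scc[0]=?,scc[1]=?,scc[2]=0,scc[3]=?,scc[4]=?,scc[5]=?)
step 2: low=(low[0]=0,low[1]=2,low[2]=3,low[3]=0,low[4]=?,low[5]=?); scc=(scc[0]=?,scc[1]=1,scc[2]=0,scc[3]=?,scc[4]=?,scc[5]=?)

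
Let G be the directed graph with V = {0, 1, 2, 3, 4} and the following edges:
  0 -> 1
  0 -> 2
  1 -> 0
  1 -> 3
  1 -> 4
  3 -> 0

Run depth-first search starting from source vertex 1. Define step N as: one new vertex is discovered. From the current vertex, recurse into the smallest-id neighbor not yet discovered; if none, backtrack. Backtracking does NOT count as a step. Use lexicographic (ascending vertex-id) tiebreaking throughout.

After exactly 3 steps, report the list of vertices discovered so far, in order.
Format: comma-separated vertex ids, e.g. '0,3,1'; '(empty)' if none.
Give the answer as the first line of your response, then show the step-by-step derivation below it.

1,0,2

step 1: discover 1; path=1; order=1
step 2: discover 0; path=1>0; order=1,0
step 3: discover 2; path=1>0>2; order=1,0,2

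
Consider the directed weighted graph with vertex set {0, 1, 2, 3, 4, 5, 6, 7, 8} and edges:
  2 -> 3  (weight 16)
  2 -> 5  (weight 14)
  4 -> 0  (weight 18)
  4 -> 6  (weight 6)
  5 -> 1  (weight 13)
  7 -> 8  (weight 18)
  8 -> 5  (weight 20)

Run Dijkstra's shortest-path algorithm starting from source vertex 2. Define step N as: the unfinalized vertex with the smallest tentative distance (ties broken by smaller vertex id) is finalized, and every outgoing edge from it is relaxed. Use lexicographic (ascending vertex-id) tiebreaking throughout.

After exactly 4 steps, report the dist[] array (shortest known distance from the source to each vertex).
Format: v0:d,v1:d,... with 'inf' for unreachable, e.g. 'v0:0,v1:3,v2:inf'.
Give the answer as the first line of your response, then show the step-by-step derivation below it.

v0:inf,v1:27,v2:0,v3:16,v4:inf,v5:14,v6:inf,v7:inf,v8:inf

step 1: dist = v0:inf,v1:inf,v2:0,v3:16,v4:inf,v5:14,v6:inf,v7:inf,v8:inf
step 2: dist = v0:inf,v1:27,v2:0,v3:16,v4:inf,v5:14,v6:inf,v7:inf,v8:inf
step 3: dist = v0:inf,v1:27,v2:0,v3:16,v4:inf,v5:14,v6:inf,v7:inf,v8:inf
step 4: dist = v0:inf,v1:27,v2:0,v3:16,v4:inf,v5:14,v6:inf,v7:inf,v8:inf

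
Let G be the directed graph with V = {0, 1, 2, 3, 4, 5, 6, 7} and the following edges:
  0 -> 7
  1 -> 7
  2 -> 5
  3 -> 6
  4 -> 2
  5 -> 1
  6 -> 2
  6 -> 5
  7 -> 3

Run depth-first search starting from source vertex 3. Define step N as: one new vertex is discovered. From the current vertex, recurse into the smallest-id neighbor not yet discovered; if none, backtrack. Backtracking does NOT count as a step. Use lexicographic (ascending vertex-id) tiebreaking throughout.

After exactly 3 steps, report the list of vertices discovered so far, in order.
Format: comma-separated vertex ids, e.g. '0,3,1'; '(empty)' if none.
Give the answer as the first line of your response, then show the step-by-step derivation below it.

3,6,2

step 1: discover 3; path=3; order=3
step 2: discover 6; path=3>6; order=3,6
step 3: discover 2; path=3>6>2; order=3,6,2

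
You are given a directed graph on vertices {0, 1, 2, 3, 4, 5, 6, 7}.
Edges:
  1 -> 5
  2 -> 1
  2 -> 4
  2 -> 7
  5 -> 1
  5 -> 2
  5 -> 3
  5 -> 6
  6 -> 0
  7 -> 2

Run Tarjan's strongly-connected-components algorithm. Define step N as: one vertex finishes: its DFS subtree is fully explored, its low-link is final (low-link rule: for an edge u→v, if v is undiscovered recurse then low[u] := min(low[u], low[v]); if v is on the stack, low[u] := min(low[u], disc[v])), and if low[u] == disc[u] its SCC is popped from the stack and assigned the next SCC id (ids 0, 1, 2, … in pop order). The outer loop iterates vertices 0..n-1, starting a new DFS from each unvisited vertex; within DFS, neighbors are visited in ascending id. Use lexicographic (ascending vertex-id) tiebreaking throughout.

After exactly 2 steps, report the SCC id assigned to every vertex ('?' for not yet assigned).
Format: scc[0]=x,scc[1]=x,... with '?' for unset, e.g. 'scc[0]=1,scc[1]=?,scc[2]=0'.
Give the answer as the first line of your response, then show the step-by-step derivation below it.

scc[0]=0,scc[1]=?,scc[2]=?,scc[3]=?,scc[4]=1,scc[5]=?,scc[6]=?,scc[7]=?

step 1: low=(low[0]=0,low[1]=?,low[2]=?,low[3]=?,low[4]=?,low[5]=?,low[6]=?,low[7]=?); scc=(scc[0]=0,scc[1]=?,scc[2]=?,scc[3]=?,scc[4]=?,scc[5]=?,scc[6]=?,scc[7]=?)
step 2: low=(low[0]=0,low[1]=1,low[2]=1,low[3]=?,low[4]=4,low[5]=1,low[6]=?,low[7]=?); scc=(scc[0]=0,scc[1]=?,scc[2]=?,scc[3]=?,scc[4]=1,scc[5]=?,scc[6]=?,scc[7]=?)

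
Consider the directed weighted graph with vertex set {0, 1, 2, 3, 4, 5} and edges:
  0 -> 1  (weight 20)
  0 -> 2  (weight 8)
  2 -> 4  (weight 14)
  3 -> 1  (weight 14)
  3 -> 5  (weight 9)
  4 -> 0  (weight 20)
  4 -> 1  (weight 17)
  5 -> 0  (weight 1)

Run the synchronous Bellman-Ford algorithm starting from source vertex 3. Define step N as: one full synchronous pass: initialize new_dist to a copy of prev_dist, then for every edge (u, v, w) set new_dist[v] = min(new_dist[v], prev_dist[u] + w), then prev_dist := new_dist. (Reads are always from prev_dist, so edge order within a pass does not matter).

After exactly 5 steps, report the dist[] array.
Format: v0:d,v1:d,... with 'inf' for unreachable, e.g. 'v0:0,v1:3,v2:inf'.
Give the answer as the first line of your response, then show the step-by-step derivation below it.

v0:10,v1:14,v2:18,v3:0,v4:32,v5:9

step 1: dist = v0:inf,v1:14,v2:inf,v3:0,v4:inf,v5:9
step 2: dist = v0:10,v1:14,v2:inf,v3:0,v4:inf,v5:9
step 3: dist = v0:10,v1:14,v2:18,v3:0,v4:inf,v5:9
step 4: dist = v0:10,v1:14,v2:18,v3:0,v4:32,v5:9
step 5: dist = v0:10,v1:14,v2:18,v3:0,v4:32,v5:9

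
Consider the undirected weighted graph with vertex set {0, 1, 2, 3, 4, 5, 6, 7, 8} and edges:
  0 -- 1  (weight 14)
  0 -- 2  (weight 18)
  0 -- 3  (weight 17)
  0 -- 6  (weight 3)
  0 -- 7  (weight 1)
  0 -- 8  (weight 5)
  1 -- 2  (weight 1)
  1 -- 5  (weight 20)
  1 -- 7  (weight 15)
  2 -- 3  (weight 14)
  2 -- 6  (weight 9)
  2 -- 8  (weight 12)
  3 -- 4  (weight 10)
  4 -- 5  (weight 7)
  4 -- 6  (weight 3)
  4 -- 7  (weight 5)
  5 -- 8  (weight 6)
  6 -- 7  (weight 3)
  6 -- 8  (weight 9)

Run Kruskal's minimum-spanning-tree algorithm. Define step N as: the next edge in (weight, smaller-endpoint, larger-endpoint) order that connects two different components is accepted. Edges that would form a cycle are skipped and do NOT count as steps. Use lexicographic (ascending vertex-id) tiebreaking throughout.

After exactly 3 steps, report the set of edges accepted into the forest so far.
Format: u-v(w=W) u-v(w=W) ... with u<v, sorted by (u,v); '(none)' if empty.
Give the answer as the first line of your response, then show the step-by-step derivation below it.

0-6(w=3) 0-7(w=1) 1-2(w=1)

step 1: add edge 0-7 (w=1); MST = {0-7(w=1)}
step 2: add edge 1-2 (w=1); MST = {0-7(w=1) 1-2(w=1)}
step 3: add edge 0-6 (w=3); MST = {0-6(w=3) 0-7(w=1) 1-2(w=1)}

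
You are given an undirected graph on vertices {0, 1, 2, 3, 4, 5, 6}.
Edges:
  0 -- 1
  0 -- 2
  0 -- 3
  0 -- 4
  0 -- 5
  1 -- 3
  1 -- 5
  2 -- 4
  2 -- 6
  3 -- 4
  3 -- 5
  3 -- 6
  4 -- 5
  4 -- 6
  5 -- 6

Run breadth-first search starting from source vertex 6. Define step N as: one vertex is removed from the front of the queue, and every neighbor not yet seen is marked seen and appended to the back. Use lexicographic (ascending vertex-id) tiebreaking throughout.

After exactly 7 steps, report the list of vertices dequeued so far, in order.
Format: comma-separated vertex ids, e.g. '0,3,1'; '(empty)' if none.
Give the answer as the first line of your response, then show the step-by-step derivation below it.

6,2,3,4,5,0,1

step 1: dequeue 6; queue=[2,3,4,5]; order=6
step 2: dequeue 2; queue=[3,4,5,0]; order=6,2
step 3: dequeue 3; queue=[4,5,0,1]; order=6,2,3
step 4: dequeue 4; queue=[5,0,1]; order=6,2,3,4
step 5: dequeue 5; queue=[0,1]; order=6,2,3,4,5
step 6: dequeue 0; queue=[1]; order=6,2,3,4,5,0
step 7: dequeue 1; queue=[(empty)]; order=6,2,3,4,5,0,1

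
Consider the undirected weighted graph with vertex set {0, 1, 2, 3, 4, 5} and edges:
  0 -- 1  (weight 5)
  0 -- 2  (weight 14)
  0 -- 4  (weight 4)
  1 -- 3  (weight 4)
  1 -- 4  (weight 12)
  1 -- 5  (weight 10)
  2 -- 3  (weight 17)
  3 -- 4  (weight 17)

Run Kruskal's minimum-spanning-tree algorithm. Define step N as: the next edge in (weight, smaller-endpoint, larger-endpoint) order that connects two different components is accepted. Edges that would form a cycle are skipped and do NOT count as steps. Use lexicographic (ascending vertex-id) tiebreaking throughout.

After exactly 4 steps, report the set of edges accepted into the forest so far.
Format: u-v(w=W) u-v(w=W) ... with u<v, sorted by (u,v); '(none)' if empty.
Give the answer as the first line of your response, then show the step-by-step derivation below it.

0-1(w=5) 0-4(w=4) 1-3(w=4) 1-5(w=10)

step 1: add edge 0-4 (w=4); MST = {0-4(w=4)}
step 2: add edge 1-3 (w=4); MST = {0-4(w=4) 1-3(w=4)}
step 3: add edge 0-1 (w=5); MST = {0-1(w=5) 0-4(w=4) 1-3(w=4)}
step 4: add edge 1-5 (w=10); MST = {0-1(w=5) 0-4(w=4) 1-3(w=4) 1-5(w=10)}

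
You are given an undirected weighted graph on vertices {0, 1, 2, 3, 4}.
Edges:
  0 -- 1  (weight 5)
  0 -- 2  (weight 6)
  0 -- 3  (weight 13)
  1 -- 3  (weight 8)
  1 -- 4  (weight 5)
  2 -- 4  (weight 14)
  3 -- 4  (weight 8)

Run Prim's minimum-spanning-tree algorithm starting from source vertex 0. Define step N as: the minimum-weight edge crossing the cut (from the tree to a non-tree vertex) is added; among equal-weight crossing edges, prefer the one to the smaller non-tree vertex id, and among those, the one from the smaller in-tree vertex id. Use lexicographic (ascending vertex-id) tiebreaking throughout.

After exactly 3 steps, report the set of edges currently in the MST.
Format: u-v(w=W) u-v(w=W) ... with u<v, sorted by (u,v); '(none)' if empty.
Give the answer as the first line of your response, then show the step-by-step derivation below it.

0-1(w=5) 0-2(w=6) 1-4(w=5)

step 1: add edge 0-1 (w=5); MST = {0-1(w=5)}
step 2: add edge 1-4 (w=5); MST = {0-1(w=5) 1-4(w=5)}
step 3: add edge 0-2 (w=6); MST = {0-1(w=5) 0-2(w=6) 1-4(w=5)}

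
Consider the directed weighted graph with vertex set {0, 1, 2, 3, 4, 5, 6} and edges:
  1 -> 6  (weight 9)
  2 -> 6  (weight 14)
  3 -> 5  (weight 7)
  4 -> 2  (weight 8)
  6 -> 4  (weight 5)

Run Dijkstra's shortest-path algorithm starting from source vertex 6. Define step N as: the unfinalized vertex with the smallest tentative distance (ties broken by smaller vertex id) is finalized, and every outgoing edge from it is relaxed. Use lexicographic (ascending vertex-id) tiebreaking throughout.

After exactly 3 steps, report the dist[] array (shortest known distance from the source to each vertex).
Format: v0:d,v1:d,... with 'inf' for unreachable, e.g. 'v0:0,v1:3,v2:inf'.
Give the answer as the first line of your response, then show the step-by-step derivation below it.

v0:inf,v1:inf,v2:13,v3:inf,v4:5,v5:inf,v6:0

step 1: dist = v0:inf,v1:inf,v2:inf,v3:inf,v4:5,v5:inf,v6:0
step 2: dist = v0:inf,v1:inf,v2:13,v3:inf,v4:5,v5:inf,v6:0
step 3: dist = v0:inf,v1:inf,v2:13,v3:inf,v4:5,v5:inf,v6:0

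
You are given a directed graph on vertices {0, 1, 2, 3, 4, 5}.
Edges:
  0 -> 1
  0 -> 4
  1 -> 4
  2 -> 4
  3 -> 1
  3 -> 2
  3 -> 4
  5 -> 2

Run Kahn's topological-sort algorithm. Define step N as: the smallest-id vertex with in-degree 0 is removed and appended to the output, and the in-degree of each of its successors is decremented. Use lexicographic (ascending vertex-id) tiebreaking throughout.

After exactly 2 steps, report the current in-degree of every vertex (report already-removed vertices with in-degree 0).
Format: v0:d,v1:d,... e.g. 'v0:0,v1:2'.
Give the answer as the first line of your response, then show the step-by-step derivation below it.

v0:0,v1:0,v2:1,v3:0,v4:2,v5:0

step 1: output 0; order=[0]; indeg=(0,1,2,0,3,0)
step 2: output 3; order=[0,3]; indeg=(0,0,1,0,2,0)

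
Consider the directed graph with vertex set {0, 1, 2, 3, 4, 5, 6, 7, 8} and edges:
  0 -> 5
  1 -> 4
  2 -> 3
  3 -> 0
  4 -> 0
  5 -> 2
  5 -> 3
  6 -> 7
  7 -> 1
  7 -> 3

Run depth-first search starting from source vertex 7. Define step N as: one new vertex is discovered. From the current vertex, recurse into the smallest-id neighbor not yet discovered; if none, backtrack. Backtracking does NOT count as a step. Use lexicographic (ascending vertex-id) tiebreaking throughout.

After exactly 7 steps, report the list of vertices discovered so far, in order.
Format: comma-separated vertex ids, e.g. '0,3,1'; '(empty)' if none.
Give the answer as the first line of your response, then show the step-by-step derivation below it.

7,1,4,0,5,2,3

step 1: discover 7; path=7; order=7
step 2: discover 1; path=7>1; order=7,1
step 3: discover 4; path=7>1>4; order=7,1,4
step 4: discover 0; path=7>1>4>0; order=7,1,4,0
step 5: discover 5; path=7>1>4>0>5; order=7,1,4,0,5
step 6: discover 2; path=7>1>4>0>5>2; order=7,1,4,0,5,2
step 7: discover 3; path=7>1>4>0>5>2>3; order=7,1,4,0,5,2,3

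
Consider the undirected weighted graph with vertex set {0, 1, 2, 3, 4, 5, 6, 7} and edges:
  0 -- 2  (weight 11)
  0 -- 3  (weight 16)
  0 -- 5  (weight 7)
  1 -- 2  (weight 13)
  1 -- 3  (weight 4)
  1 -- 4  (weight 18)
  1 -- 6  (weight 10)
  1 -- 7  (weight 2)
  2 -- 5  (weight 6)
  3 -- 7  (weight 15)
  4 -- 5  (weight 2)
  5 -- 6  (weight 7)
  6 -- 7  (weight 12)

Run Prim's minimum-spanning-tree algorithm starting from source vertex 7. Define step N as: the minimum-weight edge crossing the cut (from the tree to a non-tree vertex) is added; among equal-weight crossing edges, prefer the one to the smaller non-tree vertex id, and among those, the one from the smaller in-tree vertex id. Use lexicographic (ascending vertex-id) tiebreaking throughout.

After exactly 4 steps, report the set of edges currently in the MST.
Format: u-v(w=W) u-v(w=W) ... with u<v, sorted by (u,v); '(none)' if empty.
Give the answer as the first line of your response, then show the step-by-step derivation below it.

1-3(w=4) 1-6(w=10) 1-7(w=2) 5-6(w=7)

step 1: add edge 1-7 (w=2); MST = {1-7(w=2)}
step 2: add edge 1-3 (w=4); MST = {1-3(w=4) 1-7(w=2)}
step 3: add edge 1-6 (w=10); MST = {1-3(w=4) 1-6(w=10) 1-7(w=2)}
step 4: add edge 5-6 (w=7); MST = {1-3(w=4) 1-6(w=10) 1-7(w=2) 5-6(w=7)}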